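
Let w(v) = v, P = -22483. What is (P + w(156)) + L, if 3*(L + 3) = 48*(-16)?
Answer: -22586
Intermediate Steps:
L = -259 (L = -3 + (48*(-16))/3 = -3 + (⅓)*(-768) = -3 - 256 = -259)
(P + w(156)) + L = (-22483 + 156) - 259 = -22327 - 259 = -22586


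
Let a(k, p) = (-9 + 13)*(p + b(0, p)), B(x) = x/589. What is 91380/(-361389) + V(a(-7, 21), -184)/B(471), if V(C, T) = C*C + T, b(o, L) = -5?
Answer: 92517547708/18912691 ≈ 4891.8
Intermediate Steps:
B(x) = x/589 (B(x) = x*(1/589) = x/589)
a(k, p) = -20 + 4*p (a(k, p) = (-9 + 13)*(p - 5) = 4*(-5 + p) = -20 + 4*p)
V(C, T) = T + C**2 (V(C, T) = C**2 + T = T + C**2)
91380/(-361389) + V(a(-7, 21), -184)/B(471) = 91380/(-361389) + (-184 + (-20 + 4*21)**2)/(((1/589)*471)) = 91380*(-1/361389) + (-184 + (-20 + 84)**2)/(471/589) = -30460/120463 + (-184 + 64**2)*(589/471) = -30460/120463 + (-184 + 4096)*(589/471) = -30460/120463 + 3912*(589/471) = -30460/120463 + 768056/157 = 92517547708/18912691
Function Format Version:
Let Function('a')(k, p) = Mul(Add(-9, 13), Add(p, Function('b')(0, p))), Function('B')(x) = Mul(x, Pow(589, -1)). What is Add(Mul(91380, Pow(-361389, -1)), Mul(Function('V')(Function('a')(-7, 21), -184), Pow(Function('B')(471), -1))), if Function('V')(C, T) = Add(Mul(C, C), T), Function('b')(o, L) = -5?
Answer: Rational(92517547708, 18912691) ≈ 4891.8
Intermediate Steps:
Function('B')(x) = Mul(Rational(1, 589), x) (Function('B')(x) = Mul(x, Rational(1, 589)) = Mul(Rational(1, 589), x))
Function('a')(k, p) = Add(-20, Mul(4, p)) (Function('a')(k, p) = Mul(Add(-9, 13), Add(p, -5)) = Mul(4, Add(-5, p)) = Add(-20, Mul(4, p)))
Function('V')(C, T) = Add(T, Pow(C, 2)) (Function('V')(C, T) = Add(Pow(C, 2), T) = Add(T, Pow(C, 2)))
Add(Mul(91380, Pow(-361389, -1)), Mul(Function('V')(Function('a')(-7, 21), -184), Pow(Function('B')(471), -1))) = Add(Mul(91380, Pow(-361389, -1)), Mul(Add(-184, Pow(Add(-20, Mul(4, 21)), 2)), Pow(Mul(Rational(1, 589), 471), -1))) = Add(Mul(91380, Rational(-1, 361389)), Mul(Add(-184, Pow(Add(-20, 84), 2)), Pow(Rational(471, 589), -1))) = Add(Rational(-30460, 120463), Mul(Add(-184, Pow(64, 2)), Rational(589, 471))) = Add(Rational(-30460, 120463), Mul(Add(-184, 4096), Rational(589, 471))) = Add(Rational(-30460, 120463), Mul(3912, Rational(589, 471))) = Add(Rational(-30460, 120463), Rational(768056, 157)) = Rational(92517547708, 18912691)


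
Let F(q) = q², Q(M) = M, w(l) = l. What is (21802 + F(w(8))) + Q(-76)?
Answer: 21790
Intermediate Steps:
(21802 + F(w(8))) + Q(-76) = (21802 + 8²) - 76 = (21802 + 64) - 76 = 21866 - 76 = 21790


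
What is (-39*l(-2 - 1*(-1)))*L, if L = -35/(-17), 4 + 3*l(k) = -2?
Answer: 2730/17 ≈ 160.59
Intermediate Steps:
l(k) = -2 (l(k) = -4/3 + (⅓)*(-2) = -4/3 - ⅔ = -2)
L = 35/17 (L = -35*(-1/17) = 35/17 ≈ 2.0588)
(-39*l(-2 - 1*(-1)))*L = -39*(-2)*(35/17) = 78*(35/17) = 2730/17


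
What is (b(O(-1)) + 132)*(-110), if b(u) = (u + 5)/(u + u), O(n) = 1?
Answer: -14850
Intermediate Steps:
b(u) = (5 + u)/(2*u) (b(u) = (5 + u)/((2*u)) = (5 + u)*(1/(2*u)) = (5 + u)/(2*u))
(b(O(-1)) + 132)*(-110) = ((½)*(5 + 1)/1 + 132)*(-110) = ((½)*1*6 + 132)*(-110) = (3 + 132)*(-110) = 135*(-110) = -14850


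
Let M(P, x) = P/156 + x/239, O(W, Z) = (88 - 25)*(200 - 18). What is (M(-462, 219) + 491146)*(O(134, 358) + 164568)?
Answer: 268625114545095/3107 ≈ 8.6458e+10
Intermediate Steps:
O(W, Z) = 11466 (O(W, Z) = 63*182 = 11466)
M(P, x) = P/156 + x/239 (M(P, x) = P*(1/156) + x*(1/239) = P/156 + x/239)
(M(-462, 219) + 491146)*(O(134, 358) + 164568) = (((1/156)*(-462) + (1/239)*219) + 491146)*(11466 + 164568) = ((-77/26 + 219/239) + 491146)*176034 = (-12709/6214 + 491146)*176034 = (3051968535/6214)*176034 = 268625114545095/3107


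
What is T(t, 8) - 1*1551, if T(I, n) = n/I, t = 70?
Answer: -54281/35 ≈ -1550.9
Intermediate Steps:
T(t, 8) - 1*1551 = 8/70 - 1*1551 = 8*(1/70) - 1551 = 4/35 - 1551 = -54281/35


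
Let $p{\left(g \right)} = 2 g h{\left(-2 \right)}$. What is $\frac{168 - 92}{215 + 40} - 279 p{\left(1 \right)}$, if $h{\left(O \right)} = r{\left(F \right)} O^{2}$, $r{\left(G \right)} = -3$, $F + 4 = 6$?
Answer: $\frac{1707556}{255} \approx 6696.3$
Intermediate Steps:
$F = 2$ ($F = -4 + 6 = 2$)
$h{\left(O \right)} = - 3 O^{2}$
$p{\left(g \right)} = - 24 g$ ($p{\left(g \right)} = 2 g \left(- 3 \left(-2\right)^{2}\right) = 2 g \left(\left(-3\right) 4\right) = 2 g \left(-12\right) = - 24 g$)
$\frac{168 - 92}{215 + 40} - 279 p{\left(1 \right)} = \frac{168 - 92}{215 + 40} - 279 \left(\left(-24\right) 1\right) = \frac{76}{255} - -6696 = 76 \cdot \frac{1}{255} + 6696 = \frac{76}{255} + 6696 = \frac{1707556}{255}$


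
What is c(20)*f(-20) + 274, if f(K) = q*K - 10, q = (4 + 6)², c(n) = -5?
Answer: 10324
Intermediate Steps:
q = 100 (q = 10² = 100)
f(K) = -10 + 100*K (f(K) = 100*K - 10 = -10 + 100*K)
c(20)*f(-20) + 274 = -5*(-10 + 100*(-20)) + 274 = -5*(-10 - 2000) + 274 = -5*(-2010) + 274 = 10050 + 274 = 10324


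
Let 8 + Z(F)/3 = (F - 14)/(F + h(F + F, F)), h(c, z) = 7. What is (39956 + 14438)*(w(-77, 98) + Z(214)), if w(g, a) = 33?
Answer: 140826066/221 ≈ 6.3722e+5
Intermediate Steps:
Z(F) = -24 + 3*(-14 + F)/(7 + F) (Z(F) = -24 + 3*((F - 14)/(F + 7)) = -24 + 3*((-14 + F)/(7 + F)) = -24 + 3*(-14 + F)/(7 + F))
(39956 + 14438)*(w(-77, 98) + Z(214)) = (39956 + 14438)*(33 + 21*(-10 - 1*214)/(7 + 214)) = 54394*(33 + 21*(-10 - 214)/221) = 54394*(33 + 21*(1/221)*(-224)) = 54394*(33 - 4704/221) = 54394*(2589/221) = 140826066/221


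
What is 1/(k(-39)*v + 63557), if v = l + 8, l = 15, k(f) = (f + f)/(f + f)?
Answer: 1/63580 ≈ 1.5728e-5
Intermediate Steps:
k(f) = 1 (k(f) = (2*f)/((2*f)) = (2*f)*(1/(2*f)) = 1)
v = 23 (v = 15 + 8 = 23)
1/(k(-39)*v + 63557) = 1/(1*23 + 63557) = 1/(23 + 63557) = 1/63580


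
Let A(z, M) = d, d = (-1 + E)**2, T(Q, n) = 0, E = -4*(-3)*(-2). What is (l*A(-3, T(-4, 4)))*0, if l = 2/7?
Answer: 0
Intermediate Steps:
E = -24 (E = 12*(-2) = -24)
l = 2/7 (l = 2*(1/7) = 2/7 ≈ 0.28571)
d = 625 (d = (-1 - 24)**2 = (-25)**2 = 625)
A(z, M) = 625
(l*A(-3, T(-4, 4)))*0 = ((2/7)*625)*0 = (1250/7)*0 = 0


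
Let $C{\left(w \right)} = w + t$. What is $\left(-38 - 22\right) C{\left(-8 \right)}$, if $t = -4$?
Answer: $720$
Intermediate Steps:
$C{\left(w \right)} = -4 + w$ ($C{\left(w \right)} = w - 4 = -4 + w$)
$\left(-38 - 22\right) C{\left(-8 \right)} = \left(-38 - 22\right) \left(-4 - 8\right) = \left(-60\right) \left(-12\right) = 720$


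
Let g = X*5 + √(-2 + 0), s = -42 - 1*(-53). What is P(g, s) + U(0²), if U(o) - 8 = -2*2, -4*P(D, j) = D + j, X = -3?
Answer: 5 - I*√2/4 ≈ 5.0 - 0.35355*I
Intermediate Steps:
s = 11 (s = -42 + 53 = 11)
g = -15 + I*√2 (g = -3*5 + √(-2 + 0) = -15 + √(-2) = -15 + I*√2 ≈ -15.0 + 1.4142*I)
P(D, j) = -D/4 - j/4 (P(D, j) = -(D + j)/4 = -D/4 - j/4)
U(o) = 4 (U(o) = 8 - 2*2 = 8 - 4 = 4)
P(g, s) + U(0²) = (-(-15 + I*√2)/4 - ¼*11) + 4 = ((15/4 - I*√2/4) - 11/4) + 4 = (1 - I*√2/4) + 4 = 5 - I*√2/4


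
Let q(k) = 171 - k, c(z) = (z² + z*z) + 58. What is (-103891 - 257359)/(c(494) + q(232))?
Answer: -361250/488069 ≈ -0.74016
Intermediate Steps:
c(z) = 58 + 2*z² (c(z) = (z² + z²) + 58 = 2*z² + 58 = 58 + 2*z²)
(-103891 - 257359)/(c(494) + q(232)) = (-103891 - 257359)/((58 + 2*494²) + (171 - 1*232)) = -361250/((58 + 2*244036) + (171 - 232)) = -361250/((58 + 488072) - 61) = -361250/(488130 - 61) = -361250/488069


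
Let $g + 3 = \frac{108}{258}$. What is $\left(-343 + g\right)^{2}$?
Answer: $\frac{220819600}{1849} \approx 1.1943 \cdot 10^{5}$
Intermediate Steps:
$g = - \frac{111}{43}$ ($g = -3 + \frac{108}{258} = -3 + 108 \cdot \frac{1}{258} = -3 + \frac{18}{43} = - \frac{111}{43} \approx -2.5814$)
$\left(-343 + g\right)^{2} = \left(-343 - \frac{111}{43}\right)^{2} = \left(- \frac{14860}{43}\right)^{2} = \frac{220819600}{1849}$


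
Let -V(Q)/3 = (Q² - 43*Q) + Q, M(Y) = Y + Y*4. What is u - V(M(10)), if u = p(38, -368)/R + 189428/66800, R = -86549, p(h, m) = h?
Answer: 1738540026393/1445368300 ≈ 1202.8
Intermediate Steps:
M(Y) = 5*Y (M(Y) = Y + 4*Y = 5*Y)
V(Q) = -3*Q² + 126*Q (V(Q) = -3*((Q² - 43*Q) + Q) = -3*(Q² - 42*Q) = -3*Q² + 126*Q)
u = 4098066393/1445368300 (u = 38/(-86549) + 189428/66800 = 38*(-1/86549) + 189428*(1/66800) = -38/86549 + 47357/16700 = 4098066393/1445368300 ≈ 2.8353)
u - V(M(10)) = 4098066393/1445368300 - 3*5*10*(42 - 5*10) = 4098066393/1445368300 - 3*50*(42 - 1*50) = 4098066393/1445368300 - 3*50*(42 - 50) = 4098066393/1445368300 - 3*50*(-8) = 4098066393/1445368300 - 1*(-1200) = 4098066393/1445368300 + 1200 = 1738540026393/1445368300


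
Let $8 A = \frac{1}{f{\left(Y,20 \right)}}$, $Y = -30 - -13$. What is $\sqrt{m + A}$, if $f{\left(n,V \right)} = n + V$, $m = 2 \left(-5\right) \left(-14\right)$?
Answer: $\frac{\sqrt{20166}}{12} \approx 11.834$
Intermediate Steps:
$Y = -17$ ($Y = -30 + \left(-2 + 15\right) = -30 + 13 = -17$)
$m = 140$ ($m = \left(-10\right) \left(-14\right) = 140$)
$f{\left(n,V \right)} = V + n$
$A = \frac{1}{24}$ ($A = \frac{1}{8 \left(20 - 17\right)} = \frac{1}{8 \cdot 3} = \frac{1}{8} \cdot \frac{1}{3} = \frac{1}{24} \approx 0.041667$)
$\sqrt{m + A} = \sqrt{140 + \frac{1}{24}} = \sqrt{\frac{3361}{24}} = \frac{\sqrt{20166}}{12}$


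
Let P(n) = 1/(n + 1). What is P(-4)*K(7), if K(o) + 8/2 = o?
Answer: -1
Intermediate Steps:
K(o) = -4 + o
P(n) = 1/(1 + n)
P(-4)*K(7) = (-4 + 7)/(1 - 4) = 3/(-3) = -⅓*3 = -1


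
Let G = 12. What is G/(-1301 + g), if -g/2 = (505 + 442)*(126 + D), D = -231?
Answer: 12/197569 ≈ 6.0738e-5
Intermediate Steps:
g = 198870 (g = -2*(505 + 442)*(126 - 231) = -1894*(-105) = -2*(-99435) = 198870)
G/(-1301 + g) = 12/(-1301 + 198870) = 12/197569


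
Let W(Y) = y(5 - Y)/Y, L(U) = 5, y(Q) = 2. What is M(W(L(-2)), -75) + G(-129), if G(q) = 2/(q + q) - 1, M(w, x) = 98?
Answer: 12512/129 ≈ 96.992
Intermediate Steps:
W(Y) = 2/Y
G(q) = -1 + 1/q (G(q) = 2/((2*q)) - 1 = 2*(1/(2*q)) - 1 = 1/q - 1 = -1 + 1/q)
M(W(L(-2)), -75) + G(-129) = 98 + (1 - 1*(-129))/(-129) = 98 - (1 + 129)/129 = 98 - 1/129*130 = 98 - 130/129 = 12512/129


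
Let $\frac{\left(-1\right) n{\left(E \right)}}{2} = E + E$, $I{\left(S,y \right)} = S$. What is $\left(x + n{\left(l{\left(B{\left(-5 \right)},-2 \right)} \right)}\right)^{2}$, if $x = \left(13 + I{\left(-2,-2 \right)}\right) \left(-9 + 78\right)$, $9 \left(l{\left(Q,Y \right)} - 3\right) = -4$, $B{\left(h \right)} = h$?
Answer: $\frac{45414121}{81} \approx 5.6067 \cdot 10^{5}$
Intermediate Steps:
$l{\left(Q,Y \right)} = \frac{23}{9}$ ($l{\left(Q,Y \right)} = 3 + \frac{1}{9} \left(-4\right) = 3 - \frac{4}{9} = \frac{23}{9}$)
$x = 759$ ($x = \left(13 - 2\right) \left(-9 + 78\right) = 11 \cdot 69 = 759$)
$n{\left(E \right)} = - 4 E$ ($n{\left(E \right)} = - 2 \left(E + E\right) = - 2 \cdot 2 E = - 4 E$)
$\left(x + n{\left(l{\left(B{\left(-5 \right)},-2 \right)} \right)}\right)^{2} = \left(759 - \frac{92}{9}\right)^{2} = \left(\frac{6739}{9}\right)^{2} = \frac{45414121}{81}$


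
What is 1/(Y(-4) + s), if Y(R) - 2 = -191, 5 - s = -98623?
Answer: 1/98439 ≈ 1.0159e-5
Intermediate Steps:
s = 98628 (s = 5 - 1*(-98623) = 5 + 98623 = 98628)
Y(R) = -189 (Y(R) = 2 - 191 = -189)
1/(Y(-4) + s) = 1/(-189 + 98628) = 1/98439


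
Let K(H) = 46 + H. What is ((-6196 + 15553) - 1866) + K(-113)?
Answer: 7424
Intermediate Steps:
((-6196 + 15553) - 1866) + K(-113) = ((-6196 + 15553) - 1866) + (46 - 113) = (9357 - 1866) - 67 = 7491 - 67 = 7424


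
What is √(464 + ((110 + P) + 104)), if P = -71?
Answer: √607 ≈ 24.637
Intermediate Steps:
√(464 + ((110 + P) + 104)) = √(464 + ((110 - 71) + 104)) = √(464 + (39 + 104)) = √(464 + 143) = √607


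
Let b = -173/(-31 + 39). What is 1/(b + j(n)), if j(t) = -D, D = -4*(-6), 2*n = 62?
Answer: -8/365 ≈ -0.021918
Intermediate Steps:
n = 31 (n = (½)*62 = 31)
D = 24
b = -173/8 ≈ -21.625
j(t) = -24 (j(t) = -1*24 = -24)
1/(b + j(n)) = 1/(-173/8 - 24) = 1/(-365/8) = -8/365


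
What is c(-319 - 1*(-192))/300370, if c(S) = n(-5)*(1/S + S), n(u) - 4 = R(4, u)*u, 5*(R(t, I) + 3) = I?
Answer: -38712/3814699 ≈ -0.010148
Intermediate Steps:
R(t, I) = -3 + I/5
n(u) = 4 + u*(-3 + u/5) (n(u) = 4 + (-3 + u/5)*u = 4 + u*(-3 + u/5))
c(S) = 24*S + 24/S (c(S) = (4 + (⅕)*(-5)*(-15 - 5))*(1/S + S) = (4 + (⅕)*(-5)*(-20))*(S + 1/S) = (4 + 20)*(S + 1/S) = 24*(S + 1/S) = 24*S + 24/S)
c(-319 - 1*(-192))/300370 = (24*(-319 - 1*(-192)) + 24/(-319 - 1*(-192)))/300370 = (24*(-319 + 192) + 24/(-319 + 192))*(1/300370) = (24*(-127) + 24/(-127))*(1/300370) = (-3048 + 24*(-1/127))*(1/300370) = (-3048 - 24/127)*(1/300370) = -387120/127*1/300370 = -38712/3814699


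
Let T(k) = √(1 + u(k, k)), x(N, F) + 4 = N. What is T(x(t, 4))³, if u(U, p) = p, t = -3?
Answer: -6*I*√6 ≈ -14.697*I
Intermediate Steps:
x(N, F) = -4 + N
T(k) = √(1 + k)
T(x(t, 4))³ = (√(1 + (-4 - 3)))³ = (√(1 - 7))³ = (√(-6))³ = (I*√6)³ = -6*I*√6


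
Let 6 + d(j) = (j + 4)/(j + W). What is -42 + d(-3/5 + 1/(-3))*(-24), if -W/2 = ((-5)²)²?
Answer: 478758/4691 ≈ 102.06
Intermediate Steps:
W = -1250 (W = -2*((-5)²)² = -2*25² = -2*625 = -1250)
d(j) = -6 + (4 + j)/(-1250 + j) (d(j) = -6 + (j + 4)/(j - 1250) = -6 + (4 + j)/(-1250 + j))
-42 + d(-3/5 + 1/(-3))*(-24) = -42 + ((7504 - 5*(-3/5 + 1/(-3)))/(-1250 + (-3/5 + 1/(-3))))*(-24) = -42 + ((7504 - 5*(-3*⅕ + 1*(-⅓)))/(-1250 + (-3*⅕ + 1*(-⅓))))*(-24) = -42 + ((7504 - 5*(-⅗ - ⅓))/(-1250 + (-⅗ - ⅓)))*(-24) = -42 + ((7504 - 5*(-14/15))/(-1250 - 14/15))*(-24) = -42 + ((7504 + 14/3)/(-18764/15))*(-24) = -42 - 15/18764*22526/3*(-24) = -42 - 56315/9382*(-24) = -42 + 675780/4691 = 478758/4691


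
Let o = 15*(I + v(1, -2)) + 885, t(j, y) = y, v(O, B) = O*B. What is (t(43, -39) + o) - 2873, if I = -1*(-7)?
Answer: -1952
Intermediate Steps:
I = 7
v(O, B) = B*O
o = 960 (o = 15*(7 - 2*1) + 885 = 15*(7 - 2) + 885 = 15*5 + 885 = 75 + 885 = 960)
(t(43, -39) + o) - 2873 = (-39 + 960) - 2873 = 921 - 2873 = -1952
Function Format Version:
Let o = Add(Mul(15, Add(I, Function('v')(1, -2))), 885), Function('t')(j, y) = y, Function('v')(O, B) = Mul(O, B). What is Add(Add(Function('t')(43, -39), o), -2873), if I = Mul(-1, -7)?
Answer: -1952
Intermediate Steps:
I = 7
Function('v')(O, B) = Mul(B, O)
o = 960 (o = Add(Mul(15, Add(7, Mul(-2, 1))), 885) = Add(Mul(15, Add(7, -2)), 885) = Add(Mul(15, 5), 885) = Add(75, 885) = 960)
Add(Add(Function('t')(43, -39), o), -2873) = Add(Add(-39, 960), -2873) = Add(921, -2873) = -1952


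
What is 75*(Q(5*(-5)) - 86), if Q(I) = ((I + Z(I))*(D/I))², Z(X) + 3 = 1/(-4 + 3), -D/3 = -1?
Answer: -138543/25 ≈ -5541.7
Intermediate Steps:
D = 3 (D = -3*(-1) = 3)
Z(X) = -4 (Z(X) = -3 + 1/(-4 + 3) = -3 + 1/(-1) = -3 - 1 = -4)
Q(I) = 9*(-4 + I)²/I² (Q(I) = ((I - 4)*(3/I))² = ((-4 + I)*(3/I))² = (3*(-4 + I)/I)² = 9*(-4 + I)²/I²)
75*(Q(5*(-5)) - 86) = 75*(9*(-4 + 5*(-5))²/(5*(-5))² - 86) = 75*(9*(-4 - 25)²/(-25)² - 86) = 75*(9*(1/625)*(-29)² - 86) = 75*(9*(1/625)*841 - 86) = 75*(7569/625 - 86) = 75*(-46181/625) = -138543/25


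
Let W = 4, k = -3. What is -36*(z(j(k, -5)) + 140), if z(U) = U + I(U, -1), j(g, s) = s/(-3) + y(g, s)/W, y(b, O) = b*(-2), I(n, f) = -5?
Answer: -4974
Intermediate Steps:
y(b, O) = -2*b
j(g, s) = -g/2 - s/3 (j(g, s) = s/(-3) - 2*g/4 = s*(-1/3) - 2*g*(1/4) = -s/3 - g/2 = -g/2 - s/3)
z(U) = -5 + U (z(U) = U - 5 = -5 + U)
-36*(z(j(k, -5)) + 140) = -36*((-5 + (-1/2*(-3) - 1/3*(-5))) + 140) = -36*((-5 + (3/2 + 5/3)) + 140) = -36*((-5 + 19/6) + 140) = -36*(-11/6 + 140) = -36*829/6 = -4974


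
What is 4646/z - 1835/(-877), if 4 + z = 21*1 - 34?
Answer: -4043347/14909 ≈ -271.20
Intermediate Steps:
z = -17 (z = -4 + (21*1 - 34) = -4 + (21 - 34) = -4 - 13 = -17)
4646/z - 1835/(-877) = 4646/(-17) - 1835/(-877) = 4646*(-1/17) - 1835*(-1/877) = -4646/17 + 1835/877 = -4043347/14909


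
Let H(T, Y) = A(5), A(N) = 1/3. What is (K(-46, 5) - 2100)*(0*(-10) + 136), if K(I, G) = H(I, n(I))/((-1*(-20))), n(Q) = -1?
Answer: -4283966/15 ≈ -2.8560e+5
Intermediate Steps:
A(N) = ⅓
H(T, Y) = ⅓
K(I, G) = 1/60 (K(I, G) = 1/(3*((-1*(-20)))) = (⅓)/20 = (⅓)*(1/20) = 1/60)
(K(-46, 5) - 2100)*(0*(-10) + 136) = (1/60 - 2100)*(0*(-10) + 136) = -125999*(0 + 136)/60 = -125999/60*136 = -4283966/15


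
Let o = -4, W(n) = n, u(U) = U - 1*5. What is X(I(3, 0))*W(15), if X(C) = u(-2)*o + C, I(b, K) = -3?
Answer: 375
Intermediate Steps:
u(U) = -5 + U (u(U) = U - 5 = -5 + U)
X(C) = 28 + C (X(C) = (-5 - 2)*(-4) + C = -7*(-4) + C = 28 + C)
X(I(3, 0))*W(15) = (28 - 3)*15 = 25*15 = 375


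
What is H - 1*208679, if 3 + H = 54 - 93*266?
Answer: -233366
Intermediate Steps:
H = -24687 (H = -3 + (54 - 93*266) = -3 + (54 - 24738) = -3 - 24684 = -24687)
H - 1*208679 = -24687 - 1*208679 = -24687 - 208679 = -233366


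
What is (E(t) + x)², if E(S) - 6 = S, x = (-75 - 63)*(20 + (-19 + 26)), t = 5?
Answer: 13801225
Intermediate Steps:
x = -3726 (x = -138*(20 + 7) = -138*27 = -3726)
E(S) = 6 + S
(E(t) + x)² = ((6 + 5) - 3726)² = (11 - 3726)² = (-3715)² = 13801225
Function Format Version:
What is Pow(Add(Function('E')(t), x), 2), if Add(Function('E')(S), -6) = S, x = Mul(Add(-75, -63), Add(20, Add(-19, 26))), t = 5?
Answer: 13801225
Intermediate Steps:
x = -3726 (x = Mul(-138, Add(20, 7)) = Mul(-138, 27) = -3726)
Function('E')(S) = Add(6, S)
Pow(Add(Function('E')(t), x), 2) = Pow(Add(Add(6, 5), -3726), 2) = Pow(Add(11, -3726), 2) = Pow(-3715, 2) = 13801225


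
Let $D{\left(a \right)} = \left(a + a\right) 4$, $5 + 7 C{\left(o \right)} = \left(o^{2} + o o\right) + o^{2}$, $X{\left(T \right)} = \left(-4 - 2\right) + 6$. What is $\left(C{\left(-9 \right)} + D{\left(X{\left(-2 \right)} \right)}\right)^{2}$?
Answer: $1156$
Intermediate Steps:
$X{\left(T \right)} = 0$ ($X{\left(T \right)} = -6 + 6 = 0$)
$C{\left(o \right)} = - \frac{5}{7} + \frac{3 o^{2}}{7}$ ($C{\left(o \right)} = - \frac{5}{7} + \frac{\left(o^{2} + o o\right) + o^{2}}{7} = - \frac{5}{7} + \frac{\left(o^{2} + o^{2}\right) + o^{2}}{7} = - \frac{5}{7} + \frac{2 o^{2} + o^{2}}{7} = - \frac{5}{7} + \frac{3 o^{2}}{7}$)
$D{\left(a \right)} = 8 a$ ($D{\left(a \right)} = 2 a 4 = 8 a$)
$\left(C{\left(-9 \right)} + D{\left(X{\left(-2 \right)} \right)}\right)^{2} = \left(\left(- \frac{5}{7} + \frac{3 \left(-9\right)^{2}}{7}\right) + 8 \cdot 0\right)^{2} = \left(\left(- \frac{5}{7} + \frac{3}{7} \cdot 81\right) + 0\right)^{2} = \left(\left(- \frac{5}{7} + \frac{243}{7}\right) + 0\right)^{2} = \left(34 + 0\right)^{2} = 34^{2} = 1156$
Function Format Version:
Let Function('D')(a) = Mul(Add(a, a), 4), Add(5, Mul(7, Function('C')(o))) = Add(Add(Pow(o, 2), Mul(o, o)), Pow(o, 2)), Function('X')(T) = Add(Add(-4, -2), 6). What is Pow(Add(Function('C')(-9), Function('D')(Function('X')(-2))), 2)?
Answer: 1156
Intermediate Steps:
Function('X')(T) = 0 (Function('X')(T) = Add(-6, 6) = 0)
Function('C')(o) = Add(Rational(-5, 7), Mul(Rational(3, 7), Pow(o, 2))) (Function('C')(o) = Add(Rational(-5, 7), Mul(Rational(1, 7), Add(Add(Pow(o, 2), Mul(o, o)), Pow(o, 2)))) = Add(Rational(-5, 7), Mul(Rational(1, 7), Add(Add(Pow(o, 2), Pow(o, 2)), Pow(o, 2)))) = Add(Rational(-5, 7), Mul(Rational(1, 7), Add(Mul(2, Pow(o, 2)), Pow(o, 2)))) = Add(Rational(-5, 7), Mul(Rational(1, 7), Mul(3, Pow(o, 2)))) = Add(Rational(-5, 7), Mul(Rational(3, 7), Pow(o, 2))))
Function('D')(a) = Mul(8, a) (Function('D')(a) = Mul(Mul(2, a), 4) = Mul(8, a))
Pow(Add(Function('C')(-9), Function('D')(Function('X')(-2))), 2) = Pow(Add(Add(Rational(-5, 7), Mul(Rational(3, 7), Pow(-9, 2))), Mul(8, 0)), 2) = Pow(Add(Add(Rational(-5, 7), Mul(Rational(3, 7), 81)), 0), 2) = Pow(Add(Add(Rational(-5, 7), Rational(243, 7)), 0), 2) = Pow(Add(34, 0), 2) = Pow(34, 2) = 1156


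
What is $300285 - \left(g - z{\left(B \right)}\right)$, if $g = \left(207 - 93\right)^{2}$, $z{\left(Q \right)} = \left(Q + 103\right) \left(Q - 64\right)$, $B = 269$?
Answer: $363549$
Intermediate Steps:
$z{\left(Q \right)} = \left(-64 + Q\right) \left(103 + Q\right)$ ($z{\left(Q \right)} = \left(103 + Q\right) \left(-64 + Q\right) = \left(-64 + Q\right) \left(103 + Q\right)$)
$g = 12996$ ($g = 114^{2} = 12996$)
$300285 - \left(g - z{\left(B \right)}\right) = 300285 - \left(12996 - \left(-6592 + 269^{2} + 39 \cdot 269\right)\right) = 300285 - \left(12996 - \left(-6592 + 72361 + 10491\right)\right) = 300285 - \left(12996 - 76260\right) = 300285 - -63264 = 300285 + 63264 = 363549$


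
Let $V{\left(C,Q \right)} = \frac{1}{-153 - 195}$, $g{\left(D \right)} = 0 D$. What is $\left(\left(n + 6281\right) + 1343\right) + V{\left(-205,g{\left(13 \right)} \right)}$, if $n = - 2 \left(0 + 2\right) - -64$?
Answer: $\frac{2674031}{348} \approx 7684.0$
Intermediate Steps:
$g{\left(D \right)} = 0$
$V{\left(C,Q \right)} = - \frac{1}{348}$ ($V{\left(C,Q \right)} = \frac{1}{-348} = - \frac{1}{348}$)
$n = 60$ ($n = \left(-2\right) 2 + 64 = -4 + 64 = 60$)
$\left(\left(n + 6281\right) + 1343\right) + V{\left(-205,g{\left(13 \right)} \right)} = \left(\left(60 + 6281\right) + 1343\right) - \frac{1}{348} = \left(6341 + 1343\right) - \frac{1}{348} = 7684 - \frac{1}{348} = \frac{2674031}{348}$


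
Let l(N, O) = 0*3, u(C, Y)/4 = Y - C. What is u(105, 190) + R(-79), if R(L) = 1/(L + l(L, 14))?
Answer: 26859/79 ≈ 339.99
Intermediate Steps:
u(C, Y) = -4*C + 4*Y (u(C, Y) = 4*(Y - C) = -4*C + 4*Y)
l(N, O) = 0
R(L) = 1/L (R(L) = 1/(L + 0) = 1/L)
u(105, 190) + R(-79) = (-4*105 + 4*190) + 1/(-79) = (-420 + 760) - 1/79 = 340 - 1/79 = 26859/79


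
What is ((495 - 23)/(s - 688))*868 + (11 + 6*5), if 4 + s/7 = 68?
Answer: -24991/15 ≈ -1666.1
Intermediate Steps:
s = 448 (s = -28 + 7*68 = -28 + 476 = 448)
((495 - 23)/(s - 688))*868 + (11 + 6*5) = ((495 - 23)/(448 - 688))*868 + (11 + 6*5) = (472/(-240))*868 + (11 + 30) = (472*(-1/240))*868 + 41 = -59/30*868 + 41 = -25606/15 + 41 = -24991/15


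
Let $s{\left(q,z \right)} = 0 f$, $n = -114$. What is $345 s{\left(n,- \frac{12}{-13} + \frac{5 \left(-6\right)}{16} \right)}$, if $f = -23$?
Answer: $0$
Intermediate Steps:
$s{\left(q,z \right)} = 0$ ($s{\left(q,z \right)} = 0 \left(-23\right) = 0$)
$345 s{\left(n,- \frac{12}{-13} + \frac{5 \left(-6\right)}{16} \right)} = 345 \cdot 0 = 0$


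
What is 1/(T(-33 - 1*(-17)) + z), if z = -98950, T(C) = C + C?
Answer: -1/98982 ≈ -1.0103e-5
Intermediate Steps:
T(C) = 2*C
1/(T(-33 - 1*(-17)) + z) = 1/(2*(-33 - 1*(-17)) - 98950) = 1/(2*(-33 + 17) - 98950) = 1/(2*(-16) - 98950) = 1/(-32 - 98950) = 1/(-98982) = -1/98982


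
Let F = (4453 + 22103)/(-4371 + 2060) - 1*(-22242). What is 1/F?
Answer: 2311/51374706 ≈ 4.4983e-5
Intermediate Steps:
F = 51374706/2311 (F = 26556/(-2311) + 22242 = 26556*(-1/2311) + 22242 = -26556/2311 + 22242 = 51374706/2311 ≈ 22231.)
1/F = 1/(51374706/2311) = 2311/51374706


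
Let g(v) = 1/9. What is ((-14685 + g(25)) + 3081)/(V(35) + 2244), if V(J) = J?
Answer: -104435/20511 ≈ -5.0917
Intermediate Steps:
g(v) = ⅑
((-14685 + g(25)) + 3081)/(V(35) + 2244) = ((-14685 + ⅑) + 3081)/(35 + 2244) = (-132164/9 + 3081)/2279 = -104435/9*1/2279 = -104435/20511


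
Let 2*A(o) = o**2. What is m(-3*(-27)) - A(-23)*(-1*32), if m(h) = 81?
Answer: 8545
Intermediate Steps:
A(o) = o**2/2
m(-3*(-27)) - A(-23)*(-1*32) = 81 - (1/2)*(-23)**2*(-1*32) = 81 - (1/2)*529*(-32) = 81 - 529*(-32)/2 = 81 - 1*(-8464) = 81 + 8464 = 8545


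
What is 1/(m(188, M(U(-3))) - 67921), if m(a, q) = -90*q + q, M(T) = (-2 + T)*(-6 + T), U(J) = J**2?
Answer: -1/69790 ≈ -1.4329e-5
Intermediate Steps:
M(T) = (-6 + T)*(-2 + T)
m(a, q) = -89*q
1/(m(188, M(U(-3))) - 67921) = 1/(-89*(12 + ((-3)**2)**2 - 8*(-3)**2) - 67921) = 1/(-89*(12 + 9**2 - 8*9) - 67921) = 1/(-89*(12 + 81 - 72) - 67921) = 1/(-89*21 - 67921) = 1/(-1869 - 67921) = 1/(-69790) = -1/69790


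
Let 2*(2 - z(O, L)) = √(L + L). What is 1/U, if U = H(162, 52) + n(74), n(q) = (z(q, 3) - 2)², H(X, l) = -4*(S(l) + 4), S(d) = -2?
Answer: -2/13 ≈ -0.15385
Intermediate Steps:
z(O, L) = 2 - √2*√L/2 (z(O, L) = 2 - √(L + L)/2 = 2 - √2*√L/2)
H(X, l) = -8 (H(X, l) = -4*(-2 + 4) = -4*2 = -8)
n(q) = 3/2 (n(q) = ((2 - √2*√3/2) - 2)² = ((2 - √6/2) - 2)² = (-√6/2)² = 3/2)
U = -13/2 (U = -8 + 3/2 = -13/2 ≈ -6.5000)
1/U = 1/(-13/2) = -2/13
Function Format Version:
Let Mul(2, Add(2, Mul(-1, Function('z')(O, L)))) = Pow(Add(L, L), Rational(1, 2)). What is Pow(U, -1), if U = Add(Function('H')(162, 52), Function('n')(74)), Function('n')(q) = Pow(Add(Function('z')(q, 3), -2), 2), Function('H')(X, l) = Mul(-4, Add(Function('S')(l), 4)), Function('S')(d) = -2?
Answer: Rational(-2, 13) ≈ -0.15385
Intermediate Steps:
Function('z')(O, L) = Add(2, Mul(Rational(-1, 2), Pow(2, Rational(1, 2)), Pow(L, Rational(1, 2)))) (Function('z')(O, L) = Add(2, Mul(Rational(-1, 2), Pow(Add(L, L), Rational(1, 2)))) = Add(2, Mul(Rational(-1, 2), Pow(Mul(2, L), Rational(1, 2)))) = Add(2, Mul(Rational(-1, 2), Mul(Pow(2, Rational(1, 2)), Pow(L, Rational(1, 2))))) = Add(2, Mul(Rational(-1, 2), Pow(2, Rational(1, 2)), Pow(L, Rational(1, 2)))))
Function('H')(X, l) = -8 (Function('H')(X, l) = Mul(-4, Add(-2, 4)) = Mul(-4, 2) = -8)
Function('n')(q) = Rational(3, 2) (Function('n')(q) = Pow(Add(Add(2, Mul(Rational(-1, 2), Pow(2, Rational(1, 2)), Pow(3, Rational(1, 2)))), -2), 2) = Pow(Add(Add(2, Mul(Rational(-1, 2), Pow(6, Rational(1, 2)))), -2), 2) = Pow(Mul(Rational(-1, 2), Pow(6, Rational(1, 2))), 2) = Rational(3, 2))
U = Rational(-13, 2) (U = Add(-8, Rational(3, 2)) = Rational(-13, 2) ≈ -6.5000)
Pow(U, -1) = Pow(Rational(-13, 2), -1) = Rational(-2, 13)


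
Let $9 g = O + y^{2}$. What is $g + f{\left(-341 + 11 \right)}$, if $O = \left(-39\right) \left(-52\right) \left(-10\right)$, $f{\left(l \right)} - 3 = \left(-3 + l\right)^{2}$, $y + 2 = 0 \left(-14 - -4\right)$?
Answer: $\frac{977752}{9} \approx 1.0864 \cdot 10^{5}$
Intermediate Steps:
$y = -2$ ($y = -2 + 0 \left(-14 - -4\right) = -2 + 0 \left(-14 + 4\right) = -2 + 0 \left(-10\right) = -2 + 0 = -2$)
$f{\left(l \right)} = 3 + \left(-3 + l\right)^{2}$
$O = -20280$ ($O = 2028 \left(-10\right) = -20280$)
$g = - \frac{20276}{9}$ ($g = \frac{-20280 + \left(-2\right)^{2}}{9} = \frac{-20280 + 4}{9} = \frac{1}{9} \left(-20276\right) = - \frac{20276}{9} \approx -2252.9$)
$g + f{\left(-341 + 11 \right)} = - \frac{20276}{9} + \left(3 + \left(-3 + \left(-341 + 11\right)\right)^{2}\right) = - \frac{20276}{9} + \left(3 + \left(-3 - 330\right)^{2}\right) = - \frac{20276}{9} + \left(3 + \left(-333\right)^{2}\right) = - \frac{20276}{9} + \left(3 + 110889\right) = - \frac{20276}{9} + 110892 = \frac{977752}{9}$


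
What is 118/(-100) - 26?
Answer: -1359/50 ≈ -27.180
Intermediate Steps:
118/(-100) - 26 = -1/100*118 - 26 = -59/50 - 26 = -1359/50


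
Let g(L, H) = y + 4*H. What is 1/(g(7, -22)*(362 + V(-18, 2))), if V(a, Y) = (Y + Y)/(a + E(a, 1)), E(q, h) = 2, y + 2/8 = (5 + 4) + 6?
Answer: -16/423971 ≈ -3.7738e-5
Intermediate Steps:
y = 59/4 (y = -1/4 + ((5 + 4) + 6) = -1/4 + (9 + 6) = -1/4 + 15 = 59/4 ≈ 14.750)
g(L, H) = 59/4 + 4*H
V(a, Y) = 2*Y/(2 + a) (V(a, Y) = (Y + Y)/(a + 2) = (2*Y)/(2 + a) = 2*Y/(2 + a))
1/(g(7, -22)*(362 + V(-18, 2))) = 1/((59/4 + 4*(-22))*(362 + 2*2/(2 - 18))) = 1/((59/4 - 88)*(362 + 2*2/(-16))) = 1/(-293*(362 + 2*2*(-1/16))/4) = 1/(-293*(362 - 1/4)/4) = 1/(-293/4*1447/4) = 1/(-423971/16) = -16/423971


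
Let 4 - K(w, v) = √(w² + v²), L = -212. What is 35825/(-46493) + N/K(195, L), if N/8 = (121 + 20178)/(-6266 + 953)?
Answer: -15758926413401/20490826833477 + 162392*√82969/440729289 ≈ -0.66294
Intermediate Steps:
K(w, v) = 4 - √(v² + w²) (K(w, v) = 4 - √(w² + v²) = 4 - √(v² + w²))
N = -162392/5313 (N = 8*((121 + 20178)/(-6266 + 953)) = 8*(20299/(-5313)) = 8*(20299*(-1/5313)) = 8*(-20299/5313) = -162392/5313 ≈ -30.565)
35825/(-46493) + N/K(195, L) = 35825/(-46493) - 162392/(5313*(4 - √((-212)² + 195²))) = 35825*(-1/46493) - 162392/(5313*(4 - √(44944 + 38025))) = -35825/46493 - 162392/(5313*(4 - √82969))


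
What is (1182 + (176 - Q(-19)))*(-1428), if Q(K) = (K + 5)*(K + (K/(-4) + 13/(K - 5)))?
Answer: -1643509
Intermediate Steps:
Q(K) = (5 + K)*(13/(-5 + K) + 3*K/4) (Q(K) = (5 + K)*(K + (K*(-1/4) + 13/(-5 + K))) = (5 + K)*(K + (-K/4 + 13/(-5 + K))) = (5 + K)*(K + (13/(-5 + K) - K/4)) = (5 + K)*(13/(-5 + K) + 3*K/4))
(1182 + (176 - Q(-19)))*(-1428) = (1182 + (176 - (260 - 23*(-19) + 3*(-19)**3)/(4*(-5 - 19))))*(-1428) = (1182 + (176 - (260 + 437 + 3*(-6859))/(4*(-24))))*(-1428) = (1182 + (176 - (-1)*(260 + 437 - 20577)/(4*24)))*(-1428) = (1182 + (176 - (-1)*(-19880)/(4*24)))*(-1428) = (1182 + (176 - 1*2485/12))*(-1428) = (1182 + (176 - 2485/12))*(-1428) = (1182 - 373/12)*(-1428) = (13811/12)*(-1428) = -1643509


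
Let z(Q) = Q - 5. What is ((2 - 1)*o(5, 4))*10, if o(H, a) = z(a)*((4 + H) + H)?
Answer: -140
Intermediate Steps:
z(Q) = -5 + Q
o(H, a) = (-5 + a)*(4 + 2*H) (o(H, a) = (-5 + a)*((4 + H) + H) = (-5 + a)*(4 + 2*H))
((2 - 1)*o(5, 4))*10 = ((2 - 1)*(2*(-5 + 4)*(2 + 5)))*10 = (1*(2*(-1)*7))*10 = (1*(-14))*10 = -14*10 = -140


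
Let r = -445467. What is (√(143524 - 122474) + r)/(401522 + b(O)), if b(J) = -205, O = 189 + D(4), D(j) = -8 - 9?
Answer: -445467/401317 + 5*√842/401317 ≈ -1.1097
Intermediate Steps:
D(j) = -17
O = 172 (O = 189 - 17 = 172)
(√(143524 - 122474) + r)/(401522 + b(O)) = (√(143524 - 122474) - 445467)/(401522 - 205) = (√21050 - 445467)/401317 = (5*√842 - 445467)*(1/401317) = (-445467 + 5*√842)*(1/401317) = -445467/401317 + 5*√842/401317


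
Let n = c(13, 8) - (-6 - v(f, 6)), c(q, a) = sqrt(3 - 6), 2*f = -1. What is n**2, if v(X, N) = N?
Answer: (12 + I*sqrt(3))**2 ≈ 141.0 + 41.569*I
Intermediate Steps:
f = -1/2 (f = (1/2)*(-1) = -1/2 ≈ -0.50000)
c(q, a) = I*sqrt(3) (c(q, a) = sqrt(-3) = I*sqrt(3))
n = 12 + I*sqrt(3) (n = I*sqrt(3) - (-6 - 1*6) = I*sqrt(3) - (-6 - 6) = I*sqrt(3) - 1*(-12) = I*sqrt(3) + 12 = 12 + I*sqrt(3) ≈ 12.0 + 1.732*I)
n**2 = (12 + I*sqrt(3))**2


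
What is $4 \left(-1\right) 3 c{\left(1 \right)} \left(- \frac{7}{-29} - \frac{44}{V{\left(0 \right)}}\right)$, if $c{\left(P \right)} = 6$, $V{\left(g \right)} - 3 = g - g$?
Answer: $\frac{30120}{29} \approx 1038.6$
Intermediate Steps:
$V{\left(g \right)} = 3$ ($V{\left(g \right)} = 3 + \left(g - g\right) = 3 + 0 = 3$)
$4 \left(-1\right) 3 c{\left(1 \right)} \left(- \frac{7}{-29} - \frac{44}{V{\left(0 \right)}}\right) = 4 \left(-1\right) 3 \cdot 6 \left(- \frac{7}{-29} - \frac{44}{3}\right) = \left(-4\right) 3 \cdot 6 \left(\left(-7\right) \left(- \frac{1}{29}\right) - \frac{44}{3}\right) = \left(-12\right) 6 \left(\frac{7}{29} - \frac{44}{3}\right) = \left(-72\right) \left(- \frac{1255}{87}\right) = \frac{30120}{29}$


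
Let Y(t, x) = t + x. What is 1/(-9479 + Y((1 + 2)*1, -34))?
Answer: -1/9510 ≈ -0.00010515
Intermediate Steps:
1/(-9479 + Y((1 + 2)*1, -34)) = 1/(-9479 + ((1 + 2)*1 - 34)) = 1/(-9479 + (3*1 - 34)) = 1/(-9479 + (3 - 34)) = 1/(-9479 - 31) = 1/(-9510) = -1/9510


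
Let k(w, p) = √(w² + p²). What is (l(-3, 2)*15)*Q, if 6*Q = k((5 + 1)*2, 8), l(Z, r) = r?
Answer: 20*√13 ≈ 72.111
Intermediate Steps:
k(w, p) = √(p² + w²)
Q = 2*√13/3 (Q = √(8² + ((5 + 1)*2)²)/6 = √(64 + (6*2)²)/6 = √(64 + 12²)/6 = √(64 + 144)/6 = √208/6 = (4*√13)/6 = 2*√13/3 ≈ 2.4037)
(l(-3, 2)*15)*Q = (2*15)*(2*√13/3) = 30*(2*√13/3) = 20*√13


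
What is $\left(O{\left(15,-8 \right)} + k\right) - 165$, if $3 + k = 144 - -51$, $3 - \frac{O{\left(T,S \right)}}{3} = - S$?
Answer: $12$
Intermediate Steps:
$O{\left(T,S \right)} = 9 + 3 S$ ($O{\left(T,S \right)} = 9 - 3 \left(- S\right) = 9 + 3 S$)
$k = 192$ ($k = -3 + \left(144 - -51\right) = -3 + \left(144 + 51\right) = -3 + 195 = 192$)
$\left(O{\left(15,-8 \right)} + k\right) - 165 = \left(\left(9 + 3 \left(-8\right)\right) + 192\right) - 165 = \left(\left(9 - 24\right) + 192\right) - 165 = \left(-15 + 192\right) - 165 = 177 - 165 = 12$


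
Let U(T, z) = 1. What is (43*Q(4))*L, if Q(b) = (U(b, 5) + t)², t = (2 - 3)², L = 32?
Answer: 5504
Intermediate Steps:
t = 1 (t = (-1)² = 1)
Q(b) = 4 (Q(b) = (1 + 1)² = 2² = 4)
(43*Q(4))*L = (43*4)*32 = 172*32 = 5504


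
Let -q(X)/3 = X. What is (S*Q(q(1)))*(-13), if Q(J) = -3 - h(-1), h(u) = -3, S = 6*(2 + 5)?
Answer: 0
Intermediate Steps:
q(X) = -3*X
S = 42 (S = 6*7 = 42)
Q(J) = 0 (Q(J) = -3 - 1*(-3) = -3 + 3 = 0)
(S*Q(q(1)))*(-13) = (42*0)*(-13) = 0*(-13) = 0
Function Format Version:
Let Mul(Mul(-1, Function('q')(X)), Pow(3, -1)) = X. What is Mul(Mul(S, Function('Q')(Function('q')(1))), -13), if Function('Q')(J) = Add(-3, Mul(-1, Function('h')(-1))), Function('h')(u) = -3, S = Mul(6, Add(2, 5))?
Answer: 0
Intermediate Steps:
Function('q')(X) = Mul(-3, X)
S = 42 (S = Mul(6, 7) = 42)
Function('Q')(J) = 0 (Function('Q')(J) = Add(-3, Mul(-1, -3)) = Add(-3, 3) = 0)
Mul(Mul(S, Function('Q')(Function('q')(1))), -13) = Mul(Mul(42, 0), -13) = Mul(0, -13) = 0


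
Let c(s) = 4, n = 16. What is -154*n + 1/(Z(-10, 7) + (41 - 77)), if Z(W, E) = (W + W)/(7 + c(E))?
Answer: -1025035/416 ≈ -2464.0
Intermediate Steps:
Z(W, E) = 2*W/11 (Z(W, E) = (W + W)/(7 + 4) = (2*W)/11 = (2*W)*(1/11) = 2*W/11)
-154*n + 1/(Z(-10, 7) + (41 - 77)) = -154*16 + 1/((2/11)*(-10) + (41 - 77)) = -2464 + 1/(-20/11 - 36) = -2464 + 1/(-416/11) = -2464 - 11/416 = -1025035/416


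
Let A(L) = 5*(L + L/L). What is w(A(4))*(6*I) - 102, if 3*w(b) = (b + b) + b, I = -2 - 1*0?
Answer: -402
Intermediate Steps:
I = -2 (I = -2 + 0 = -2)
A(L) = 5 + 5*L (A(L) = 5*(L + 1) = 5*(1 + L) = 5 + 5*L)
w(b) = b (w(b) = ((b + b) + b)/3 = (2*b + b)/3 = (3*b)/3 = b)
w(A(4))*(6*I) - 102 = (5 + 5*4)*(6*(-2)) - 102 = (5 + 20)*(-12) - 102 = 25*(-12) - 102 = -300 - 102 = -402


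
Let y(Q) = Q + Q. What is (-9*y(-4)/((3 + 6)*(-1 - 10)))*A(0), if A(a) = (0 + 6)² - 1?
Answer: -280/11 ≈ -25.455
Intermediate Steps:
y(Q) = 2*Q
A(a) = 35 (A(a) = 6² - 1 = 36 - 1 = 35)
(-9*y(-4)/((3 + 6)*(-1 - 10)))*A(0) = -9*2*(-4)/((3 + 6)*(-1 - 10))*35 = -(-72)/(9*(-11))*35 = -(-72)/(-99)*35 = -(-72)*(-1)/99*35 = -9*8/99*35 = -8/11*35 = -280/11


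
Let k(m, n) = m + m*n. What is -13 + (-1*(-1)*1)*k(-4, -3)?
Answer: -5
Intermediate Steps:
-13 + (-1*(-1)*1)*k(-4, -3) = -13 + (-1*(-1)*1)*(-4*(1 - 3)) = -13 + (1*1)*(-4*(-2)) = -13 + 1*8 = -13 + 8 = -5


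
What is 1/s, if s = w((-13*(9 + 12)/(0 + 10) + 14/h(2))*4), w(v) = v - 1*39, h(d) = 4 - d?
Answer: -5/601 ≈ -0.0083195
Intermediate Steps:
w(v) = -39 + v (w(v) = v - 39 = -39 + v)
s = -601/5 (s = -39 + (-13*(9 + 12)/(0 + 10) + 14/(4 - 1*2))*4 = -39 + (-13/(10/21) + 14/(4 - 2))*4 = -39 + (-13/(10*(1/21)) + 14/2)*4 = -39 + (-13/10/21 + 14*(1/2))*4 = -39 + (-13*21/10 + 7)*4 = -39 + (-273/10 + 7)*4 = -39 - 203/10*4 = -39 - 406/5 = -601/5 ≈ -120.20)
1/s = 1/(-601/5) = -5/601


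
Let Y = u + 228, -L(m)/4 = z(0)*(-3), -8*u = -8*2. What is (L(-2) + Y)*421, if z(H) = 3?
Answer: 111986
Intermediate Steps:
u = 2 (u = -(-1)*2 = -⅛*(-16) = 2)
L(m) = 36 (L(m) = -12*(-3) = -4*(-9) = 36)
Y = 230 (Y = 2 + 228 = 230)
(L(-2) + Y)*421 = (36 + 230)*421 = 266*421 = 111986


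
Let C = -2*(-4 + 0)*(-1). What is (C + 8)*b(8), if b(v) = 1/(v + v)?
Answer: 0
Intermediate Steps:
b(v) = 1/(2*v)
C = -8 (C = -2*(-4)*(-1) = 8*(-1) = -8)
(C + 8)*b(8) = (-8 + 8)*((½)/8) = 0*((½)*(⅛)) = 0*(1/16) = 0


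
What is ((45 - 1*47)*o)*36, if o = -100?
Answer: 7200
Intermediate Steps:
((45 - 1*47)*o)*36 = ((45 - 1*47)*(-100))*36 = ((45 - 47)*(-100))*36 = -2*(-100)*36 = 200*36 = 7200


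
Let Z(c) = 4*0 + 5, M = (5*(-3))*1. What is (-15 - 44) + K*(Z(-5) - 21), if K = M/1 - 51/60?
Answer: 973/5 ≈ 194.60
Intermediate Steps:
M = -15 (M = -15*1 = -15)
Z(c) = 5 (Z(c) = 0 + 5 = 5)
K = -317/20 (K = -15/1 - 51/60 = -15*1 - 51*1/60 = -15 - 17/20 = -317/20 ≈ -15.850)
(-15 - 44) + K*(Z(-5) - 21) = (-15 - 44) - 317*(5 - 21)/20 = -59 - 317/20*(-16) = -59 + 1268/5 = 973/5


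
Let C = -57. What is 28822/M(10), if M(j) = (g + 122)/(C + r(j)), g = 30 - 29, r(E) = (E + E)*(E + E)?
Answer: 9885946/123 ≈ 80374.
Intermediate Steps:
r(E) = 4*E² (r(E) = (2*E)*(2*E) = 4*E²)
g = 1
M(j) = 123/(-57 + 4*j²) (M(j) = (1 + 122)/(-57 + 4*j²) = 123/(-57 + 4*j²))
28822/M(10) = 28822/((123/(-57 + 4*10²))) = 28822/((123/(-57 + 4*100))) = 28822/((123/(-57 + 400))) = 28822/((123/343)) = 28822/((123*(1/343))) = 28822/(123/343) = 28822*(343/123) = 9885946/123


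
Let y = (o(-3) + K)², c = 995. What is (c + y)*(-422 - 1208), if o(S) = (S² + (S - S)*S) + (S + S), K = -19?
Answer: -2039130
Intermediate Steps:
o(S) = S² + 2*S (o(S) = (S² + 0*S) + 2*S = (S² + 0) + 2*S = S² + 2*S)
y = 256 (y = (-3*(2 - 3) - 19)² = (-3*(-1) - 19)² = (3 - 19)² = (-16)² = 256)
(c + y)*(-422 - 1208) = (995 + 256)*(-422 - 1208) = 1251*(-1630) = -2039130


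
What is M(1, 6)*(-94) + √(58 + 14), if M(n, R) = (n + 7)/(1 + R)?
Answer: -752/7 + 6*√2 ≈ -98.943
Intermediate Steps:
M(n, R) = (7 + n)/(1 + R)
M(1, 6)*(-94) + √(58 + 14) = ((7 + 1)/(1 + 6))*(-94) + √(58 + 14) = (8/7)*(-94) + √72 = ((⅐)*8)*(-94) + 6*√2 = (8/7)*(-94) + 6*√2 = -752/7 + 6*√2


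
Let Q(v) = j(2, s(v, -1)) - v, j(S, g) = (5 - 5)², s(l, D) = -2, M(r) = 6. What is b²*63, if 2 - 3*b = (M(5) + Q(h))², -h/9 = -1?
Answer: 343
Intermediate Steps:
h = 9 (h = -9*(-1) = 9)
j(S, g) = 0 (j(S, g) = 0² = 0)
Q(v) = -v (Q(v) = 0 - v = -v)
b = -7/3 (b = ⅔ - (6 - 1*9)²/3 = ⅔ - (6 - 9)²/3 = ⅔ - ⅓*(-3)² = ⅔ - ⅓*9 = ⅔ - 3 = -7/3 ≈ -2.3333)
b²*63 = (-7/3)²*63 = (49/9)*63 = 343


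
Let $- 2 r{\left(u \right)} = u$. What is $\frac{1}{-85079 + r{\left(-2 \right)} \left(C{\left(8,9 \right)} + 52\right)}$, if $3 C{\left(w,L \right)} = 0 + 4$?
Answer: $- \frac{3}{255077} \approx -1.1761 \cdot 10^{-5}$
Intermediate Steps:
$C{\left(w,L \right)} = \frac{4}{3}$ ($C{\left(w,L \right)} = \frac{0 + 4}{3} = \frac{1}{3} \cdot 4 = \frac{4}{3}$)
$r{\left(u \right)} = - \frac{u}{2}$
$\frac{1}{-85079 + r{\left(-2 \right)} \left(C{\left(8,9 \right)} + 52\right)} = \frac{1}{-85079 + \left(- \frac{1}{2}\right) \left(-2\right) \left(\frac{4}{3} + 52\right)} = \frac{1}{-85079 + 1 \cdot \frac{160}{3}} = \frac{1}{-85079 + \frac{160}{3}} = \frac{1}{- \frac{255077}{3}} = - \frac{3}{255077}$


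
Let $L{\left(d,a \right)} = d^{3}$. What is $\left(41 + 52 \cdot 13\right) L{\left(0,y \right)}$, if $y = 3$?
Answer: $0$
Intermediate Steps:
$\left(41 + 52 \cdot 13\right) L{\left(0,y \right)} = \left(41 + 52 \cdot 13\right) 0^{3} = \left(41 + 676\right) 0 = 717 \cdot 0 = 0$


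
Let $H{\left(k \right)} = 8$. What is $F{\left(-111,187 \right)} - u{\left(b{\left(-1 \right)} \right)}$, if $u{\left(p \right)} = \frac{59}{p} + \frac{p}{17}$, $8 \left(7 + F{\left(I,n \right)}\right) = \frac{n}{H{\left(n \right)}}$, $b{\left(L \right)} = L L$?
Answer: $- \frac{68693}{1088} \approx -63.137$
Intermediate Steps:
$b{\left(L \right)} = L^{2}$
$F{\left(I,n \right)} = -7 + \frac{n}{64}$ ($F{\left(I,n \right)} = -7 + \frac{n \frac{1}{8}}{8} = -7 + \frac{\frac{1}{8} n}{8} = -7 + \frac{n}{64}$)
$u{\left(p \right)} = \frac{59}{p} + \frac{p}{17}$ ($u{\left(p \right)} = \frac{59}{p} + p \frac{1}{17} = \frac{59}{p} + \frac{p}{17}$)
$F{\left(-111,187 \right)} - u{\left(b{\left(-1 \right)} \right)} = \left(-7 + \frac{1}{64} \cdot 187\right) - \left(\frac{59}{\left(-1\right)^{2}} + \frac{\left(-1\right)^{2}}{17}\right) = \left(-7 + \frac{187}{64}\right) - \left(\frac{59}{1} + \frac{1}{17} \cdot 1\right) = - \frac{261}{64} - \left(59 \cdot 1 + \frac{1}{17}\right) = - \frac{261}{64} - \left(59 + \frac{1}{17}\right) = - \frac{261}{64} - \frac{1004}{17} = - \frac{68693}{1088}$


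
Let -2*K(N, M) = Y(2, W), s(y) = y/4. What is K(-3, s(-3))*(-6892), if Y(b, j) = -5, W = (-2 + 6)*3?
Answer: -17230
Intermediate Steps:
W = 12 (W = 4*3 = 12)
s(y) = y/4 (s(y) = y*(¼) = y/4)
K(N, M) = 5/2 (K(N, M) = -½*(-5) = 5/2)
K(-3, s(-3))*(-6892) = (5/2)*(-6892) = -17230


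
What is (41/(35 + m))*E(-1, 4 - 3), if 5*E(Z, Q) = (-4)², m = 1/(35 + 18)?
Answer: 2173/580 ≈ 3.7466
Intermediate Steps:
m = 1/53 ≈ 0.018868
E(Z, Q) = 16/5 (E(Z, Q) = (⅕)*(-4)² = (⅕)*16 = 16/5)
(41/(35 + m))*E(-1, 4 - 3) = (41/(35 + 1/53))*(16/5) = (41/(1856/53))*(16/5) = ((53/1856)*41)*(16/5) = (2173/1856)*(16/5) = 2173/580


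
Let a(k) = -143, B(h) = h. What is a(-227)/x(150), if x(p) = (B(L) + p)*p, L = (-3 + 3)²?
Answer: -143/22500 ≈ -0.0063556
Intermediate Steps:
L = 0 (L = 0² = 0)
x(p) = p² (x(p) = (0 + p)*p = p*p = p²)
a(-227)/x(150) = -143/(150²) = -143/22500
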